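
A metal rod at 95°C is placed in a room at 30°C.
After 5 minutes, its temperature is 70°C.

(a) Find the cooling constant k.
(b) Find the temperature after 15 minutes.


Newton's law: T(t) = T_a + (T₀ - T_a)e^(-kt).
(a) Use T(5) = 70: (70 - 30)/(95 - 30) = e^(-k·5), so k = -ln(0.615)/5 ≈ 0.0971.
(b) Apply k to t = 15: T(15) = 30 + (65)e^(-1.457) ≈ 45.1°C.


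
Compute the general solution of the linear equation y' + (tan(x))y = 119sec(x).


P(x) = tan(x) ⇒ μ = e^(∫tan(x)dx) = sec(x).
(sec(x) y)' = 119sec²(x) ⇒ sec(x) y = 119tan(x) + C.
Multiply by cos(x): y = 119sin(x) + C·cos(x).


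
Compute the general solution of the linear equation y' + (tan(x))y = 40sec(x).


P(x) = tan(x) ⇒ μ = e^(∫tan(x)dx) = sec(x).
(sec(x) y)' = 40sec²(x) ⇒ sec(x) y = 40tan(x) + C.
Multiply by cos(x): y = 40sin(x) + C·cos(x).


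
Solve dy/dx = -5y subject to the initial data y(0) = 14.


General solution of y' = -5y is y = Ce^(-5x).
Apply y(0) = 14: C = 14.
Particular solution: y = 14e^(-5x).


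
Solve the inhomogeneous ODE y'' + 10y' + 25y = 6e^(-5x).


Characteristic polynomial (r + 5)² = 0; repeated root r = -5.
y_h = (C₁ + C₂x)e^(-5x). Forcing matches the repeated root (resonance), so try y_p = Ax² e^(-5x).
Substitute and solve for A: 2A = 6, so A = 3.
General solution: y = (C₁ + C₂x + 3x²)e^(-5x).


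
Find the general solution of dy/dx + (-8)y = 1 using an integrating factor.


P(x) = -8 ⇒ μ = e^(-8x).
(μ y)' = e^(-8x) ⇒ μ y = -(1/8)e^(-8x) + C.
Divide by μ: y = -1/8 + Ce^(8x).


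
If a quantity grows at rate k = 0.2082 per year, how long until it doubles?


Exponential growth: P(t) = P₀ e^(0.2082t). Set P(t)/P₀ = 2: e^(0.2082t) = 2.
Solve: t = ln(2)/0.2082 ≈ 3.33 years.


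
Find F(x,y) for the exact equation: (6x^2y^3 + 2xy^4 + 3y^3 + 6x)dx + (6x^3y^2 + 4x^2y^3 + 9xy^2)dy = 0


Check exactness: ∂M/∂y = 18x^2y^2 + 8xy^3 + 9y^2 and ∂N/∂x = 18x^2y^2 + 8xy^3 + 9y^2; equal, so the equation is exact.
Integrate M with respect to x (treating y as constant): ∫M dx = 2x^3y^3 + x^2y^4 + 3xy^3 + 3x^2 + h(y).
Differentiate w.r.t. y and set equal to N: all terms match, so h'(y) = 0 and h is a constant absorbed into C.
General solution: 2x^3y^3 + x^2y^4 + 3xy^3 + 3x^2 = C.


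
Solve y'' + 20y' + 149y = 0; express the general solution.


Characteristic equation: r² + 20r + 149 = 0.
Discriminant is negative; roots r = -10 ± 7i (complex conjugate pair).
General solution uses e^(α x)(C₁ cos(β x) + C₂ sin(β x)): y = e^(-10x)(C₁cos(7x) + C₂sin(7x)).


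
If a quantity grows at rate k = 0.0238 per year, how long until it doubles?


Exponential growth: P(t) = P₀ e^(0.0238t). Set P(t)/P₀ = 2: e^(0.0238t) = 2.
Solve: t = ln(2)/0.0238 ≈ 29.12 years.


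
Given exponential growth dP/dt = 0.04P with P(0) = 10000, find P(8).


The ODE dP/dt = 0.04P has solution P(t) = P(0)e^(0.04t).
Substitute P(0) = 10000 and t = 8: P(8) = 10000 e^(0.32) ≈ 13771.


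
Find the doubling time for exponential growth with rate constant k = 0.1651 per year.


Exponential growth: P(t) = P₀ e^(0.1651t). Set P(t)/P₀ = 2: e^(0.1651t) = 2.
Solve: t = ln(2)/0.1651 ≈ 4.20 years.


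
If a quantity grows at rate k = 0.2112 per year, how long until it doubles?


Exponential growth: P(t) = P₀ e^(0.2112t). Set P(t)/P₀ = 2: e^(0.2112t) = 2.
Solve: t = ln(2)/0.2112 ≈ 3.28 years.


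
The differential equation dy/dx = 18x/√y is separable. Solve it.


Separate: √y dy = 18x dx.
Integrate: (2/3)y^(3/2) = 9x² + C.


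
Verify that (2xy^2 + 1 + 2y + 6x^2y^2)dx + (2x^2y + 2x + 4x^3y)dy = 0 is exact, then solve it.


Check exactness: ∂M/∂y = 4xy + 2 + 12x^2y and ∂N/∂x = 4xy + 2 + 12x^2y; equal, so the equation is exact.
Integrate M with respect to x (treating y as constant): ∫M dx = x^2y^2 + x + 2xy + 2x^3y^2 + h(y).
Differentiate w.r.t. y and set equal to N: all terms match, so h'(y) = 0 and h is a constant absorbed into C.
General solution: x^2y^2 + x + 2xy + 2x^3y^2 = C.


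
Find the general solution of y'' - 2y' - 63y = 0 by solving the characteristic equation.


Characteristic equation: r² - 2r - 63 = 0.
Factor: (r + 7)(r - 9) = 0 ⇒ r = -7, 9 (distinct real).
General solution: y = C₁e^(-7x) + C₂e^(9x).


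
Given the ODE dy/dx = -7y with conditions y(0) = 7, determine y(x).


General solution of y' = -7y is y = Ce^(-7x).
Apply y(0) = 7: C = 7.
Particular solution: y = 7e^(-7x).


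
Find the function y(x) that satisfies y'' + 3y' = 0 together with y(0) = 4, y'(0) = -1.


Characteristic roots of r² + 3r = 0 are -3, 0.
General solution y = c₁ e^(-3x) + c₂.
Apply y(0) = 4: c₁ + c₂ = 4. Apply y'(0) = -1: -3 c₁ + 0 c₂ = -1.
Solve: c₁ = 1/3, c₂ = 11/3.
Particular solution: y = (1/3)e^(-3x) + 11/3.


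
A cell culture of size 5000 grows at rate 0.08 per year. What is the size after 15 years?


The ODE dP/dt = 0.08P has solution P(t) = P(0)e^(0.08t).
Substitute P(0) = 5000 and t = 15: P(15) = 5000 e^(1.20) ≈ 16601.


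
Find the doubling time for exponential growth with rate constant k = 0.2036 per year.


Exponential growth: P(t) = P₀ e^(0.2036t). Set P(t)/P₀ = 2: e^(0.2036t) = 2.
Solve: t = ln(2)/0.2036 ≈ 3.40 years.


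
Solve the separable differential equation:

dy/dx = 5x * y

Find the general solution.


Separate variables: dy/y = 5x dx.
Integrate: ln|y| = (5/2)x^2 + C₀.
Exponentiate: y = Ce^((5/2)x^2).


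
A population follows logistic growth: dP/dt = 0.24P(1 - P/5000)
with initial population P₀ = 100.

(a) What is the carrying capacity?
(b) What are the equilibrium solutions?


Logistic ODE dP/dt = 0.24P(1 - P/5000) has equilibria where dP/dt = 0, i.e. P = 0 or P = 5000.
The coefficient (1 - P/K) = 0 when P = K, identifying K = 5000 as the carrying capacity.
(a) K = 5000; (b) equilibria P = 0 and P = 5000.


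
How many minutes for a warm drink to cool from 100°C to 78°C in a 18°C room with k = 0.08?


From T(t) = T_a + (T₀ - T_a)e^(-kt), set T(t) = 78:
(78 - 18) / (100 - 18) = e^(-0.08t), so t = -ln(0.732)/0.08 ≈ 3.9 minutes.


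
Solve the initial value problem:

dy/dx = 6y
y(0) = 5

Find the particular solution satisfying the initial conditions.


General solution of y' = 6y is y = Ce^(6x).
Apply y(0) = 5: C = 5.
Particular solution: y = 5e^(6x).


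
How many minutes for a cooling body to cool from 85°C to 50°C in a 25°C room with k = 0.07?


From T(t) = T_a + (T₀ - T_a)e^(-kt), set T(t) = 50:
(50 - 25) / (85 - 25) = e^(-0.07t), so t = -ln(0.417)/0.07 ≈ 12.5 minutes.


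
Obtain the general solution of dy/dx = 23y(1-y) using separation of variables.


Separate: dy/[y(1-y)] = 23 dx.
Partial fractions: 1/[y(1-y)] = 1/y + 1/(1-y).
Integrate: ln|y/(1-y)| = 23x + C₀.
Solve for y: y = 1/(1 + Ce^(-23x)).


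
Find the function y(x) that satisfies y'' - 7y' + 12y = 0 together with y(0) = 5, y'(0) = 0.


Characteristic roots of r² - 7r + 12 = 0 are 4, 3.
General solution y = c₁ e^(4x) + c₂ e^(3x).
Apply y(0) = 5: c₁ + c₂ = 5. Apply y'(0) = 0: 4 c₁ + 3 c₂ = 0.
Solve: c₁ = -15, c₂ = 20.
Particular solution: y = -15e^(4x) + 20e^(3x).


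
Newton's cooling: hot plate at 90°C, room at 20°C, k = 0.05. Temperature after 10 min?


Newton's law: dT/dt = -k(T - T_a) has solution T(t) = T_a + (T₀ - T_a)e^(-kt).
Plug in T_a = 20, T₀ = 90, k = 0.05, t = 10: T(10) = 20 + (70)e^(-0.50) ≈ 62.5°C.


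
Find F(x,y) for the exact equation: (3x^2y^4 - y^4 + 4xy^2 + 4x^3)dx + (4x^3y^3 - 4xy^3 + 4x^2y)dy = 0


Check exactness: ∂M/∂y = 12x^2y^3 - 4y^3 + 8xy and ∂N/∂x = 12x^2y^3 - 4y^3 + 8xy; equal, so the equation is exact.
Integrate M with respect to x (treating y as constant): ∫M dx = x^3y^4 - xy^4 + 2x^2y^2 + x^4 + h(y).
Differentiate w.r.t. y and set equal to N: all terms match, so h'(y) = 0 and h is a constant absorbed into C.
General solution: x^3y^4 - xy^4 + 2x^2y^2 + x^4 = C.


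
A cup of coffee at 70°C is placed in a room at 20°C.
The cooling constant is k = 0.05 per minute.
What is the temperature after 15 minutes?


Newton's law: dT/dt = -k(T - T_a) has solution T(t) = T_a + (T₀ - T_a)e^(-kt).
Plug in T_a = 20, T₀ = 70, k = 0.05, t = 15: T(15) = 20 + (50)e^(-0.75) ≈ 43.6°C.


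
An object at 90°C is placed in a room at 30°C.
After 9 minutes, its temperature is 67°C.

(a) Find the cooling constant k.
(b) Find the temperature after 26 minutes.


Newton's law: T(t) = T_a + (T₀ - T_a)e^(-kt).
(a) Use T(9) = 67: (67 - 30)/(90 - 30) = e^(-k·9), so k = -ln(0.617)/9 ≈ 0.0537.
(b) Apply k to t = 26: T(26) = 30 + (60)e^(-1.397) ≈ 44.8°C.


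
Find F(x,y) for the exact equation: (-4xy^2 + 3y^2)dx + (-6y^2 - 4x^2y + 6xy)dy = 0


Check exactness: ∂M/∂y = -8xy + 6y and ∂N/∂x = -8xy + 6y; equal, so the equation is exact.
Integrate M with respect to x (treating y as constant): ∫M dx = -2x^2y^2 + 3xy^2 + h(y).
Differentiate w.r.t. y and set equal to N: the x-dependent terms already match, leaving h'(y) = -6y^2. Integrate: h(y) = -2y^3.
So F(x,y) = -2y^3 - 2x^2y^2 + 3xy^2.
General solution: -2y^3 - 2x^2y^2 + 3xy^2 = C.


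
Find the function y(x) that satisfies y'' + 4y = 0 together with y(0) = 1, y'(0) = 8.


Characteristic roots of r² + 4 = 0 are ±2i, so y = C₁cos(2x) + C₂sin(2x).
Apply y(0) = 1: C₁ = 1. Differentiate and apply y'(0) = 8: 2·C₂ = 8, so C₂ = 4.
Particular solution: y = cos(2x) + 4sin(2x).


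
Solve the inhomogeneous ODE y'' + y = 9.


Homogeneous part: r² + 1 = 0 ⇒ r = ±1i, so y_h = C₁cos(x) + C₂sin(x).
Try constant y_p = A; plug in: 1A = 9 ⇒ A = 9.
General solution: y = C₁cos(x) + C₂sin(x) + 9.


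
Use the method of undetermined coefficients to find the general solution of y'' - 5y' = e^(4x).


Characteristic roots of r² - 5r = 0 are 5, 0.
y_h = C₁e^(5x) + C₂.
Forcing exponent 4 is not a characteristic root; try y_p = Ae^(4x).
Substitute: A·(16 + (-5)·4 + (0)) = A·-4 = 1, so A = -1/4.
General solution: y = C₁e^(5x) + C₂ - (1/4)e^(4x).


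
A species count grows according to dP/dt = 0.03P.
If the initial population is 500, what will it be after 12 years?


The ODE dP/dt = 0.03P has solution P(t) = P(0)e^(0.03t).
Substitute P(0) = 500 and t = 12: P(12) = 500 e^(0.36) ≈ 717.


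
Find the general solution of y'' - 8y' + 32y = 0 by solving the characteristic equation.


Characteristic equation: r² - 8r + 32 = 0.
Discriminant is negative; roots r = 4 ± 4i (complex conjugate pair).
General solution uses e^(α x)(C₁ cos(β x) + C₂ sin(β x)): y = e^(4x)(C₁cos(4x) + C₂sin(4x)).


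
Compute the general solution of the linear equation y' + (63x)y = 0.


P(x) = 63x ⇒ μ = e^((63/2)x²).
Q(x) = 0 so μ y is constant: y = Ce^(-(63/2)x²).


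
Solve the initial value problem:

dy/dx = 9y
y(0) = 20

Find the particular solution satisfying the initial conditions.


General solution of y' = 9y is y = Ce^(9x).
Apply y(0) = 20: C = 20.
Particular solution: y = 20e^(9x).


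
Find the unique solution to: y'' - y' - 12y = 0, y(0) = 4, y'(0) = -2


Characteristic roots of r² - r - 12 = 0 are 4, -3.
General solution y = c₁ e^(4x) + c₂ e^(-3x).
Apply y(0) = 4: c₁ + c₂ = 4. Apply y'(0) = -2: 4 c₁ - 3 c₂ = -2.
Solve: c₁ = 10/7, c₂ = 18/7.
Particular solution: y = (10/7)e^(4x) + (18/7)e^(-3x).


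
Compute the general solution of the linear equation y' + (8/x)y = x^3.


P(x) = 8/x ⇒ μ = x^8.
(x^8 y)' = x^8·x^3 = x^11.
Integrate: x^8 y = x^12/(12) + C.
Solve for y: y = (1/12)x^4 + C/x^8.


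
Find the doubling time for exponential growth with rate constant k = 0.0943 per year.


Exponential growth: P(t) = P₀ e^(0.0943t). Set P(t)/P₀ = 2: e^(0.0943t) = 2.
Solve: t = ln(2)/0.0943 ≈ 7.35 years.


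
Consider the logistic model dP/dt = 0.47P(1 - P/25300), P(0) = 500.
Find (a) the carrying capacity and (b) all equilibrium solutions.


Logistic ODE dP/dt = 0.47P(1 - P/25300) has equilibria where dP/dt = 0, i.e. P = 0 or P = 25300.
The coefficient (1 - P/K) = 0 when P = K, identifying K = 25300 as the carrying capacity.
(a) K = 25300; (b) equilibria P = 0 and P = 25300.


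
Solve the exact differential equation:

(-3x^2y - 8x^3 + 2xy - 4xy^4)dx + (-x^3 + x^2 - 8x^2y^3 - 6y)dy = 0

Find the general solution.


Check exactness: ∂M/∂y = -3x^2 + 2x - 16xy^3 and ∂N/∂x = -3x^2 + 2x - 16xy^3; equal, so the equation is exact.
Integrate M with respect to x (treating y as constant): ∫M dx = -x^3y - 2x^4 + x^2y - 2x^2y^4 + h(y).
Differentiate w.r.t. y and set equal to N: the x-dependent terms already match, leaving h'(y) = -6y. Integrate: h(y) = -3y^2.
So F(x,y) = -x^3y - 2x^4 + x^2y - 2x^2y^4 - 3y^2.
General solution: -x^3y - 2x^4 + x^2y - 2x^2y^4 - 3y^2 = C.


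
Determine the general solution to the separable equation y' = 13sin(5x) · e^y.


Separate: e^(-y) dy = 13sin(5x) dx.
Integrate: -e^(-y) = -(13/5)cos(5x) + C₀.
Rearrange: e^(-y) = (13/5)cos(5x) + C.


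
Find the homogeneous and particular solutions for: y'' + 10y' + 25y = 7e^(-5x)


Characteristic polynomial (r + 5)² = 0; repeated root r = -5.
y_h = (C₁ + C₂x)e^(-5x). Forcing matches the repeated root (resonance), so try y_p = Ax² e^(-5x).
Substitute and solve for A: 2A = 7, so A = 7/2.
General solution: y = (C₁ + C₂x + (7/2)x²)e^(-5x).


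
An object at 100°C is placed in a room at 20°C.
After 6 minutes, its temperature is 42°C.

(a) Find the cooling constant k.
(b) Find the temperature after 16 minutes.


Newton's law: T(t) = T_a + (T₀ - T_a)e^(-kt).
(a) Use T(6) = 42: (42 - 20)/(100 - 20) = e^(-k·6), so k = -ln(0.275)/6 ≈ 0.2152.
(b) Apply k to t = 16: T(16) = 20 + (80)e^(-3.443) ≈ 22.6°C.


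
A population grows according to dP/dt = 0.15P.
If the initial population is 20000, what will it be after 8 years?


The ODE dP/dt = 0.15P has solution P(t) = P(0)e^(0.15t).
Substitute P(0) = 20000 and t = 8: P(8) = 20000 e^(1.20) ≈ 66402.


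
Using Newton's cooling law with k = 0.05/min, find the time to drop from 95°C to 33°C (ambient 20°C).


From T(t) = T_a + (T₀ - T_a)e^(-kt), set T(t) = 33:
(33 - 20) / (95 - 20) = e^(-0.05t), so t = -ln(0.173)/0.05 ≈ 35.1 minutes.


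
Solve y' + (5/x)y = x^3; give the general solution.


P(x) = 5/x ⇒ μ = x^5.
(x^5 y)' = x^8 ⇒ x^5 y = x^9/(9) + C.
Solve for y: y = (1/9)x^4 + C/x^5.


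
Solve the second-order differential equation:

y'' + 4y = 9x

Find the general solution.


Homogeneous: r² + 4 = 0 ⇒ r = ±2i, y_h = C₁cos(2x) + C₂sin(2x).
Polynomial forcing; try y_p = Ax + B. Then y_p'' + 4 y_p = 4(Ax + B) = 9x, so B = 0 and A = 9/4.
General solution: y = C₁cos(2x) + C₂sin(2x) + (9/4)x.


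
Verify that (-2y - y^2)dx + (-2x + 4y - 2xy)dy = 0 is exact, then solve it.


Check exactness: ∂M/∂y = -2 - 2y and ∂N/∂x = -2 - 2y; equal, so the equation is exact.
Integrate M with respect to x (treating y as constant): ∫M dx = -2xy - xy^2 + h(y).
Differentiate w.r.t. y and set equal to N: the x-dependent terms already match, leaving h'(y) = 4y. Integrate: h(y) = 2y^2.
So F(x,y) = -2xy + 2y^2 - xy^2.
General solution: -2xy + 2y^2 - xy^2 = C.


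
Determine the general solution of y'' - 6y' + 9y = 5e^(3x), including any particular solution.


Characteristic polynomial (r - 3)² = 0; repeated root r = 3.
y_h = (C₁ + C₂x)e^(3x). Forcing matches the repeated root (resonance), so try y_p = Ax² e^(3x).
Substitute and solve for A: 2A = 5, so A = 5/2.
General solution: y = (C₁ + C₂x + (5/2)x²)e^(3x).


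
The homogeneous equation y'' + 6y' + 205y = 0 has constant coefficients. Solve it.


Characteristic equation: r² + 6r + 205 = 0.
Discriminant is negative; roots r = -3 ± 14i (complex conjugate pair).
General solution uses e^(α x)(C₁ cos(β x) + C₂ sin(β x)): y = e^(-3x)(C₁cos(14x) + C₂sin(14x)).


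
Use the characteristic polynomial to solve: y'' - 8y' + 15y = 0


Characteristic equation: r² - 8r + 15 = 0.
Factor: (r - 3)(r - 5) = 0 ⇒ r = 3, 5 (distinct real).
General solution: y = C₁e^(3x) + C₂e^(5x).


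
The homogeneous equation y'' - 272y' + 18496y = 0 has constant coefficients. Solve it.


Characteristic equation: r² - 272r + 18496 = 0, i.e. (r - 136)² = 0.
Repeated root r = 136; include an x factor for the second linearly independent solution.
General solution: y = (C₁ + C₂x)e^(136x).


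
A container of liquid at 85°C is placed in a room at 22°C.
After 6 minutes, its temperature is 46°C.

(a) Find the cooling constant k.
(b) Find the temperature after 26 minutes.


Newton's law: T(t) = T_a + (T₀ - T_a)e^(-kt).
(a) Use T(6) = 46: (46 - 22)/(85 - 22) = e^(-k·6), so k = -ln(0.381)/6 ≈ 0.1608.
(b) Apply k to t = 26: T(26) = 22 + (63)e^(-4.182) ≈ 23.0°C.


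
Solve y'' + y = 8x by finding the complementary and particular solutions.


Homogeneous: r² + 1 = 0 ⇒ r = ±1i, y_h = C₁cos(x) + C₂sin(x).
Polynomial forcing; try y_p = Ax + B. Then y_p'' + 1 y_p = 1(Ax + B) = 8x, so B = 0 and A = 8.
General solution: y = C₁cos(x) + C₂sin(x) + 8x.


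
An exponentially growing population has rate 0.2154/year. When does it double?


Exponential growth: P(t) = P₀ e^(0.2154t). Set P(t)/P₀ = 2: e^(0.2154t) = 2.
Solve: t = ln(2)/0.2154 ≈ 3.22 years.


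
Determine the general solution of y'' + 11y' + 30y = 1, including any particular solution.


Characteristic roots of r² + 11r + 30 = 0 are -5, -6.
y_h = C₁e^(-5x) + C₂e^(-6x).
Constant forcing; try y_p = A. Then 30A = 1 ⇒ A = 1/30.
General solution: y = C₁e^(-5x) + C₂e^(-6x) + 1/30.


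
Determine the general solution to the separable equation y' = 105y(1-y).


Separate: dy/[y(1-y)] = 105 dx.
Partial fractions: 1/[y(1-y)] = 1/y + 1/(1-y).
Integrate: ln|y/(1-y)| = 105x + C₀.
Solve for y: y = 1/(1 + Ce^(-105x)).


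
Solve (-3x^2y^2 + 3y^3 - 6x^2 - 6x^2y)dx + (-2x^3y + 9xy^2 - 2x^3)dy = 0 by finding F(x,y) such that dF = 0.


Check exactness: ∂M/∂y = -6x^2y + 9y^2 - 6x^2 and ∂N/∂x = -6x^2y + 9y^2 - 6x^2; equal, so the equation is exact.
Integrate M with respect to x (treating y as constant): ∫M dx = -x^3y^2 + 3xy^3 - 2x^3 - 2x^3y + h(y).
Differentiate w.r.t. y and set equal to N: all terms match, so h'(y) = 0 and h is a constant absorbed into C.
General solution: -x^3y^2 + 3xy^3 - 2x^3 - 2x^3y = C.


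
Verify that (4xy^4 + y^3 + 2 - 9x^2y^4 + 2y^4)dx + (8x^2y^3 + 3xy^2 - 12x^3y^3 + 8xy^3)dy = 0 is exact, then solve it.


Check exactness: ∂M/∂y = 16xy^3 + 3y^2 - 36x^2y^3 + 8y^3 and ∂N/∂x = 16xy^3 + 3y^2 - 36x^2y^3 + 8y^3; equal, so the equation is exact.
Integrate M with respect to x (treating y as constant): ∫M dx = 2x^2y^4 + xy^3 + 2x - 3x^3y^4 + 2xy^4 + h(y).
Differentiate w.r.t. y and set equal to N: all terms match, so h'(y) = 0 and h is a constant absorbed into C.
General solution: 2x^2y^4 + xy^3 + 2x - 3x^3y^4 + 2xy^4 = C.


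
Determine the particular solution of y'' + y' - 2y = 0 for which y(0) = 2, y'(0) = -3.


Characteristic roots of r² + r - 2 = 0 are -2, 1.
General solution y = c₁ e^(-2x) + c₂ e^(x).
Apply y(0) = 2: c₁ + c₂ = 2. Apply y'(0) = -3: -2 c₁ + 1 c₂ = -3.
Solve: c₁ = 5/3, c₂ = 1/3.
Particular solution: y = (5/3)e^(-2x) + (1/3)e^(x).


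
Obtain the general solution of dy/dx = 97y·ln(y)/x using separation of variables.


Separate: dy/[y ln(y)] = 97 dx/x.
Substitute u = ln(y): du/u = 97 dx/x.
Integrate: ln|ln(y)| = 97ln|x| + C₀, hence ln(y) = C·x^97.


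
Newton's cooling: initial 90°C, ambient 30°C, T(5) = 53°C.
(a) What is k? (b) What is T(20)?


Newton's law: T(t) = T_a + (T₀ - T_a)e^(-kt).
(a) Use T(5) = 53: (53 - 30)/(90 - 30) = e^(-k·5), so k = -ln(0.383)/5 ≈ 0.1918.
(b) Apply k to t = 20: T(20) = 30 + (60)e^(-3.835) ≈ 31.3°C.


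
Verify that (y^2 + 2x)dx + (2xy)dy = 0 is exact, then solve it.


Check exactness: ∂M/∂y = 2y and ∂N/∂x = 2y; equal, so the equation is exact.
Integrate M with respect to x (treating y as constant): ∫M dx = xy^2 + x^2 + h(y).
Differentiate w.r.t. y and set equal to N: all terms match, so h'(y) = 0 and h is a constant absorbed into C.
General solution: xy^2 + x^2 = C.


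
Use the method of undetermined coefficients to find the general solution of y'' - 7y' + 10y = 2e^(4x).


Characteristic roots of r² - 7r + 10 = 0 are 2, 5.
y_h = C₁e^(2x) + C₂e^(5x).
Forcing exponent 4 is not a characteristic root; try y_p = Ae^(4x).
Substitute: A·(16 + (-7)·4 + (10)) = A·-2 = 2, so A = -1.
General solution: y = C₁e^(2x) + C₂e^(5x) - e^(4x).


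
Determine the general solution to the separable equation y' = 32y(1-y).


Separate: dy/[y(1-y)] = 32 dx.
Partial fractions: 1/[y(1-y)] = 1/y + 1/(1-y).
Integrate: ln|y/(1-y)| = 32x + C₀.
Solve for y: y = 1/(1 + Ce^(-32x)).


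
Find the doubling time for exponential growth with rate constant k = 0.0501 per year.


Exponential growth: P(t) = P₀ e^(0.0501t). Set P(t)/P₀ = 2: e^(0.0501t) = 2.
Solve: t = ln(2)/0.0501 ≈ 13.84 years.


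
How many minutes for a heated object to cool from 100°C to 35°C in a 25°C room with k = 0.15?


From T(t) = T_a + (T₀ - T_a)e^(-kt), set T(t) = 35:
(35 - 25) / (100 - 25) = e^(-0.15t), so t = -ln(0.133)/0.15 ≈ 13.4 minutes.


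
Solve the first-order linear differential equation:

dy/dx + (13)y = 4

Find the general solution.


P(x) = 13, Q(x) = 4; integrating factor μ = e^(13x).
(μ y)' = 4e^(13x) ⇒ μ y = (4/13)e^(13x) + C.
Divide by μ: y = 4/13 + Ce^(-13x).


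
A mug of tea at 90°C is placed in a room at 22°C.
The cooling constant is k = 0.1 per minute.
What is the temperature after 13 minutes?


Newton's law: dT/dt = -k(T - T_a) has solution T(t) = T_a + (T₀ - T_a)e^(-kt).
Plug in T_a = 22, T₀ = 90, k = 0.1, t = 13: T(13) = 22 + (68)e^(-1.30) ≈ 40.5°C.


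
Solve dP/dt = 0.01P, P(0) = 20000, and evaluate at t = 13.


The ODE dP/dt = 0.01P has solution P(t) = P(0)e^(0.01t).
Substitute P(0) = 20000 and t = 13: P(13) = 20000 e^(0.13) ≈ 22777.


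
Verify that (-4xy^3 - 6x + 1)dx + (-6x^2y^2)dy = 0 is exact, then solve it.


Check exactness: ∂M/∂y = -12xy^2 and ∂N/∂x = -12xy^2; equal, so the equation is exact.
Integrate M with respect to x (treating y as constant): ∫M dx = -2x^2y^3 - 3x^2 + x + h(y).
Differentiate w.r.t. y and set equal to N: all terms match, so h'(y) = 0 and h is a constant absorbed into C.
General solution: -2x^2y^3 - 3x^2 + x = C.


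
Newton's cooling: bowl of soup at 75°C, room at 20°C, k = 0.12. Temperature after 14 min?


Newton's law: dT/dt = -k(T - T_a) has solution T(t) = T_a + (T₀ - T_a)e^(-kt).
Plug in T_a = 20, T₀ = 75, k = 0.12, t = 14: T(14) = 20 + (55)e^(-1.68) ≈ 30.3°C.


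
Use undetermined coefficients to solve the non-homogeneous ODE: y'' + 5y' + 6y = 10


Characteristic roots of r² + 5r + 6 = 0 are -2, -3.
y_h = C₁e^(-2x) + C₂e^(-3x).
Constant forcing; try y_p = A. Then 6A = 10 ⇒ A = 5/3.
General solution: y = C₁e^(-2x) + C₂e^(-3x) + 5/3.


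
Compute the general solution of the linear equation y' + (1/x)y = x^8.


P(x) = 1/x ⇒ μ = x^1.
(x^1 y)' = x^1·x^8 = x^9.
Integrate: x^1 y = x^10/(10) + C.
Solve for y: y = (1/10)x^9 + C/x^1.


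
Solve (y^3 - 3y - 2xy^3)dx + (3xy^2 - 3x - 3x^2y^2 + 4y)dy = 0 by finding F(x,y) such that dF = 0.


Check exactness: ∂M/∂y = 3y^2 - 3 - 6xy^2 and ∂N/∂x = 3y^2 - 3 - 6xy^2; equal, so the equation is exact.
Integrate M with respect to x (treating y as constant): ∫M dx = xy^3 - 3xy - x^2y^3 + h(y).
Differentiate w.r.t. y and set equal to N: the x-dependent terms already match, leaving h'(y) = 4y. Integrate: h(y) = 2y^2.
So F(x,y) = xy^3 - 3xy - x^2y^3 + 2y^2.
General solution: xy^3 - 3xy - x^2y^3 + 2y^2 = C.


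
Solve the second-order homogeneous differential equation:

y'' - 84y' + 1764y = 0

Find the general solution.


Characteristic equation: r² - 84r + 1764 = 0, i.e. (r - 42)² = 0.
Repeated root r = 42; include an x factor for the second linearly independent solution.
General solution: y = (C₁ + C₂x)e^(42x).


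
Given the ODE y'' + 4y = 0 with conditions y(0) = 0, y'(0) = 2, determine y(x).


Characteristic roots of r² + 4 = 0 are ±2i, so y = C₁cos(2x) + C₂sin(2x).
Apply y(0) = 0: C₁ = 0. Differentiate and apply y'(0) = 2: 2·C₂ = 2, so C₂ = 1.
Particular solution: y = sin(2x).


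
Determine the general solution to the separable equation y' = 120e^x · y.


Separate variables: dy/y = 120e^x dx.
Integrate: ln|y| = 120e^x + C₀.
Exponentiate: y = Ce^(120e^x).


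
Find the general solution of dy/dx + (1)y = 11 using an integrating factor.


P(x) = 1, Q(x) = 11; integrating factor μ = e^(x).
(μ y)' = 11e^(x) ⇒ μ y = 11e^(x) + C.
Divide by μ: y = 11 + Ce^(-x).


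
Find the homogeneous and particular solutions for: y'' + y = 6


Homogeneous part: r² + 1 = 0 ⇒ r = ±1i, so y_h = C₁cos(x) + C₂sin(x).
Try constant y_p = A; plug in: 1A = 6 ⇒ A = 6.
General solution: y = C₁cos(x) + C₂sin(x) + 6.


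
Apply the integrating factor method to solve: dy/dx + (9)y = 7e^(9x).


P(x) = 9 ⇒ μ = e^(9x).
(μ y)' = 7e^(18x) ⇒ μ y = (7/18)e^(18x) + C.
Divide by μ: y = (7/18)e^(9x) + Ce^(-9x).


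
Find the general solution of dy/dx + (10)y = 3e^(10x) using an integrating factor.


P(x) = 10 ⇒ μ = e^(10x).
(μ y)' = 3e^(20x) ⇒ μ y = (3/20)e^(20x) + C.
Divide by μ: y = (3/20)e^(10x) + Ce^(-10x).


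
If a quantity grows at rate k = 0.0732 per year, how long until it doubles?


Exponential growth: P(t) = P₀ e^(0.0732t). Set P(t)/P₀ = 2: e^(0.0732t) = 2.
Solve: t = ln(2)/0.0732 ≈ 9.47 years.


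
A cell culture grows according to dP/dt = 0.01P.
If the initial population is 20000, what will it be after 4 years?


The ODE dP/dt = 0.01P has solution P(t) = P(0)e^(0.01t).
Substitute P(0) = 20000 and t = 4: P(4) = 20000 e^(0.04) ≈ 20816.


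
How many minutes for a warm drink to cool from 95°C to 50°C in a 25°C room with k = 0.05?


From T(t) = T_a + (T₀ - T_a)e^(-kt), set T(t) = 50:
(50 - 25) / (95 - 25) = e^(-0.05t), so t = -ln(0.357)/0.05 ≈ 20.6 minutes.


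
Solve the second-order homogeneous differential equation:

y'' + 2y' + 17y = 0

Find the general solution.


Characteristic equation: r² + 2r + 17 = 0.
Discriminant is negative; roots r = -1 ± 4i (complex conjugate pair).
General solution uses e^(α x)(C₁ cos(β x) + C₂ sin(β x)): y = e^(-x)(C₁cos(4x) + C₂sin(4x)).


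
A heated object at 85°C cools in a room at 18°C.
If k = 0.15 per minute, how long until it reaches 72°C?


From T(t) = T_a + (T₀ - T_a)e^(-kt), set T(t) = 72:
(72 - 18) / (85 - 18) = e^(-0.15t), so t = -ln(0.806)/0.15 ≈ 1.4 minutes.


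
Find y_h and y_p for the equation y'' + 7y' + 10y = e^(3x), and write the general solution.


Characteristic roots of r² + 7r + 10 = 0 are -5, -2.
y_h = C₁e^(-5x) + C₂e^(-2x).
Forcing exponent 3 is not a characteristic root; try y_p = Ae^(3x).
Substitute: A·(9 + (7)·3 + (10)) = A·40 = 1, so A = 1/40.
General solution: y = C₁e^(-5x) + C₂e^(-2x) + (1/40)e^(3x).


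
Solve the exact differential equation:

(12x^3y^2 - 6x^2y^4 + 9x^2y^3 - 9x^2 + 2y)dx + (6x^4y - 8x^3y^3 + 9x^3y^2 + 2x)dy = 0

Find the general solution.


Check exactness: ∂M/∂y = 24x^3y - 24x^2y^3 + 27x^2y^2 + 2 and ∂N/∂x = 24x^3y - 24x^2y^3 + 27x^2y^2 + 2; equal, so the equation is exact.
Integrate M with respect to x (treating y as constant): ∫M dx = 3x^4y^2 - 2x^3y^4 + 3x^3y^3 - 3x^3 + 2xy + h(y).
Differentiate w.r.t. y and set equal to N: all terms match, so h'(y) = 0 and h is a constant absorbed into C.
General solution: 3x^4y^2 - 2x^3y^4 + 3x^3y^3 - 3x^3 + 2xy = C.


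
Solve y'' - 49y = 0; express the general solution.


Characteristic equation: r² - 49 = 0.
Factor: (r - 7)(r + 7) = 0 ⇒ r = 7, -7 (distinct real).
General solution: y = C₁e^(7x) + C₂e^(-7x).


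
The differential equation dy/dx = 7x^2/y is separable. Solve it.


Separate variables: y dy = 7x^2 dx.
Integrate both sides: y²/2 = (7/3)x^3 + C₀.
Multiply by 2: y² = (14/3)x^3 + C.


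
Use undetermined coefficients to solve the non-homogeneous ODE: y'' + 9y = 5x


Homogeneous: r² + 9 = 0 ⇒ r = ±3i, y_h = C₁cos(3x) + C₂sin(3x).
Polynomial forcing; try y_p = Ax + B. Then y_p'' + 9 y_p = 9(Ax + B) = 5x, so B = 0 and A = 5/9.
General solution: y = C₁cos(3x) + C₂sin(3x) + (5/9)x.


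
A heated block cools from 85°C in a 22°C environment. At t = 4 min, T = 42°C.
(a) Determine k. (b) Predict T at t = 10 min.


Newton's law: T(t) = T_a + (T₀ - T_a)e^(-kt).
(a) Use T(4) = 42: (42 - 22)/(85 - 22) = e^(-k·4), so k = -ln(0.317)/4 ≈ 0.2869.
(b) Apply k to t = 10: T(10) = 22 + (63)e^(-2.869) ≈ 25.6°C.


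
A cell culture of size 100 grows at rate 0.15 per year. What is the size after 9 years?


The ODE dP/dt = 0.15P has solution P(t) = P(0)e^(0.15t).
Substitute P(0) = 100 and t = 9: P(9) = 100 e^(1.35) ≈ 386.


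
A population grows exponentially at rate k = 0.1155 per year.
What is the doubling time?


Exponential growth: P(t) = P₀ e^(0.1155t). Set P(t)/P₀ = 2: e^(0.1155t) = 2.
Solve: t = ln(2)/0.1155 ≈ 6.00 years.


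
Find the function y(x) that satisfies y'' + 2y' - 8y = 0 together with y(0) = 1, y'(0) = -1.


Characteristic roots of r² + 2r - 8 = 0 are 2, -4.
General solution y = c₁ e^(2x) + c₂ e^(-4x).
Apply y(0) = 1: c₁ + c₂ = 1. Apply y'(0) = -1: 2 c₁ - 4 c₂ = -1.
Solve: c₁ = 1/2, c₂ = 1/2.
Particular solution: y = (1/2)e^(2x) + (1/2)e^(-4x).


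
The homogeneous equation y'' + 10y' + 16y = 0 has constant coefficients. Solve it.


Characteristic equation: r² + 10r + 16 = 0.
Factor: (r + 8)(r + 2) = 0 ⇒ r = -8, -2 (distinct real).
General solution: y = C₁e^(-8x) + C₂e^(-2x).


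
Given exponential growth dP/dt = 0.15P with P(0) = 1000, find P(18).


The ODE dP/dt = 0.15P has solution P(t) = P(0)e^(0.15t).
Substitute P(0) = 1000 and t = 18: P(18) = 1000 e^(2.70) ≈ 14880.


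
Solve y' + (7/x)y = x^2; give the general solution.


P(x) = 7/x ⇒ μ = x^7.
(x^7 y)' = x^7·x^2 = x^9.
Integrate: x^7 y = x^10/(10) + C.
Solve for y: y = (1/10)x^3 + C/x^7.


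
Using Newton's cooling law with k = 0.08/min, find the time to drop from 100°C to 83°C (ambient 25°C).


From T(t) = T_a + (T₀ - T_a)e^(-kt), set T(t) = 83:
(83 - 25) / (100 - 25) = e^(-0.08t), so t = -ln(0.773)/0.08 ≈ 3.2 minutes.


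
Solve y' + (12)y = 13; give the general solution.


P(x) = 12, Q(x) = 13; integrating factor μ = e^(12x).
(μ y)' = 13e^(12x) ⇒ μ y = (13/12)e^(12x) + C.
Divide by μ: y = 13/12 + Ce^(-12x).


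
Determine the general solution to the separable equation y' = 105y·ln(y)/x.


Separate: dy/[y ln(y)] = 105 dx/x.
Substitute u = ln(y): du/u = 105 dx/x.
Integrate: ln|ln(y)| = 105ln|x| + C₀, hence ln(y) = C·x^105.


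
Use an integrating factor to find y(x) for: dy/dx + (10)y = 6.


P(x) = 10, Q(x) = 6; integrating factor μ = e^(10x).
(μ y)' = 6e^(10x) ⇒ μ y = (3/5)e^(10x) + C.
Divide by μ: y = 3/5 + Ce^(-10x).


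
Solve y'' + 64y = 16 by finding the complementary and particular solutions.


Homogeneous part: r² + 64 = 0 ⇒ r = ±8i, so y_h = C₁cos(8x) + C₂sin(8x).
Try constant y_p = A; plug in: 64A = 16 ⇒ A = 1/4.
General solution: y = C₁cos(8x) + C₂sin(8x) + 1/4.


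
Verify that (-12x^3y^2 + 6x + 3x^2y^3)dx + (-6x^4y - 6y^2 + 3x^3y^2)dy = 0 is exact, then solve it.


Check exactness: ∂M/∂y = -24x^3y + 9x^2y^2 and ∂N/∂x = -24x^3y + 9x^2y^2; equal, so the equation is exact.
Integrate M with respect to x (treating y as constant): ∫M dx = -3x^4y^2 + 3x^2 + x^3y^3 + h(y).
Differentiate w.r.t. y and set equal to N: the x-dependent terms already match, leaving h'(y) = -6y^2. Integrate: h(y) = -2y^3.
So F(x,y) = -3x^4y^2 - 2y^3 + 3x^2 + x^3y^3.
General solution: -3x^4y^2 - 2y^3 + 3x^2 + x^3y^3 = C.


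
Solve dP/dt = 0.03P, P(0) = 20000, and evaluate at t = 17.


The ODE dP/dt = 0.03P has solution P(t) = P(0)e^(0.03t).
Substitute P(0) = 20000 and t = 17: P(17) = 20000 e^(0.51) ≈ 33306.


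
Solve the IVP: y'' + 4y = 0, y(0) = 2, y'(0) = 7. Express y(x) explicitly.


Characteristic roots of r² + 4 = 0 are ±2i, so y = C₁cos(2x) + C₂sin(2x).
Apply y(0) = 2: C₁ = 2. Differentiate and apply y'(0) = 7: 2·C₂ = 7, so C₂ = 7/2.
Particular solution: y = 2cos(2x) + (7/2)sin(2x).


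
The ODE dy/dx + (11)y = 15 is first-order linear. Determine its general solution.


P(x) = 11, Q(x) = 15; integrating factor μ = e^(11x).
(μ y)' = 15e^(11x) ⇒ μ y = (15/11)e^(11x) + C.
Divide by μ: y = 15/11 + Ce^(-11x).


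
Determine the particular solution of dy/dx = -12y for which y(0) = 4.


General solution of y' = -12y is y = Ce^(-12x).
Apply y(0) = 4: C = 4.
Particular solution: y = 4e^(-12x).


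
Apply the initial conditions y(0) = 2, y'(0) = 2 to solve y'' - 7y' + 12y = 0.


Characteristic roots of r² - 7r + 12 = 0 are 4, 3.
General solution y = c₁ e^(4x) + c₂ e^(3x).
Apply y(0) = 2: c₁ + c₂ = 2. Apply y'(0) = 2: 4 c₁ + 3 c₂ = 2.
Solve: c₁ = -4, c₂ = 6.
Particular solution: y = -4e^(4x) + 6e^(3x).


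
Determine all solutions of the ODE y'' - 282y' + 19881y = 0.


Characteristic equation: r² - 282r + 19881 = 0, i.e. (r - 141)² = 0.
Repeated root r = 141; include an x factor for the second linearly independent solution.
General solution: y = (C₁ + C₂x)e^(141x).


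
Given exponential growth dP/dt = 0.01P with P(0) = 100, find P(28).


The ODE dP/dt = 0.01P has solution P(t) = P(0)e^(0.01t).
Substitute P(0) = 100 and t = 28: P(28) = 100 e^(0.28) ≈ 132.


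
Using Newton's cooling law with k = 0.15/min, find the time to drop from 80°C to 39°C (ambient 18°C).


From T(t) = T_a + (T₀ - T_a)e^(-kt), set T(t) = 39:
(39 - 18) / (80 - 18) = e^(-0.15t), so t = -ln(0.339)/0.15 ≈ 7.2 minutes.


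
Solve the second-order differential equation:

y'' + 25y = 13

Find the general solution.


Homogeneous part: r² + 25 = 0 ⇒ r = ±5i, so y_h = C₁cos(5x) + C₂sin(5x).
Try constant y_p = A; plug in: 25A = 13 ⇒ A = 13/25.
General solution: y = C₁cos(5x) + C₂sin(5x) + 13/25.


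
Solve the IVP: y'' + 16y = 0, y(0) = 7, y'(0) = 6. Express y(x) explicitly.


Characteristic roots of r² + 16 = 0 are ±4i, so y = C₁cos(4x) + C₂sin(4x).
Apply y(0) = 7: C₁ = 7. Differentiate and apply y'(0) = 6: 4·C₂ = 6, so C₂ = 3/2.
Particular solution: y = 7cos(4x) + (3/2)sin(4x).


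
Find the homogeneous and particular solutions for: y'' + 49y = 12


Homogeneous part: r² + 49 = 0 ⇒ r = ±7i, so y_h = C₁cos(7x) + C₂sin(7x).
Try constant y_p = A; plug in: 49A = 12 ⇒ A = 12/49.
General solution: y = C₁cos(7x) + C₂sin(7x) + 12/49.


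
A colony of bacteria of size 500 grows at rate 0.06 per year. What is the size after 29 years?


The ODE dP/dt = 0.06P has solution P(t) = P(0)e^(0.06t).
Substitute P(0) = 500 and t = 29: P(29) = 500 e^(1.74) ≈ 2849.


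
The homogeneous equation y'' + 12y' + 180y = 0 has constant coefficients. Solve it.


Characteristic equation: r² + 12r + 180 = 0.
Discriminant is negative; roots r = -6 ± 12i (complex conjugate pair).
General solution uses e^(α x)(C₁ cos(β x) + C₂ sin(β x)): y = e^(-6x)(C₁cos(12x) + C₂sin(12x)).


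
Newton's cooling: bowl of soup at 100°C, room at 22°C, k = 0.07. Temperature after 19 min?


Newton's law: dT/dt = -k(T - T_a) has solution T(t) = T_a + (T₀ - T_a)e^(-kt).
Plug in T_a = 22, T₀ = 100, k = 0.07, t = 19: T(19) = 22 + (78)e^(-1.33) ≈ 42.6°C.


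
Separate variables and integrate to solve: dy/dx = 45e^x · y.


Separate variables: dy/y = 45e^x dx.
Integrate: ln|y| = 45e^x + C₀.
Exponentiate: y = Ce^(45e^x).


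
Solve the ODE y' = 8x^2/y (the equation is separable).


Separate variables: y dy = 8x^2 dx.
Integrate both sides: y²/2 = (8/3)x^3 + C₀.
Multiply by 2: y² = (16/3)x^3 + C.


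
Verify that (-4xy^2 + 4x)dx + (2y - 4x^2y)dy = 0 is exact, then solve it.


Check exactness: ∂M/∂y = -8xy and ∂N/∂x = -8xy; equal, so the equation is exact.
Integrate M with respect to x (treating y as constant): ∫M dx = -2x^2y^2 + 2x^2 + h(y).
Differentiate w.r.t. y and set equal to N: the x-dependent terms already match, leaving h'(y) = 2y. Integrate: h(y) = y^2.
So F(x,y) = y^2 - 2x^2y^2 + 2x^2.
General solution: y^2 - 2x^2y^2 + 2x^2 = C.


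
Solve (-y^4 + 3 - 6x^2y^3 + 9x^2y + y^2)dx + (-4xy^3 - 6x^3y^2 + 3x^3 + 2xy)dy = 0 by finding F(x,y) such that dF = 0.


Check exactness: ∂M/∂y = -4y^3 - 18x^2y^2 + 9x^2 + 2y and ∂N/∂x = -4y^3 - 18x^2y^2 + 9x^2 + 2y; equal, so the equation is exact.
Integrate M with respect to x (treating y as constant): ∫M dx = -xy^4 + 3x - 2x^3y^3 + 3x^3y + xy^2 + h(y).
Differentiate w.r.t. y and set equal to N: all terms match, so h'(y) = 0 and h is a constant absorbed into C.
General solution: -xy^4 + 3x - 2x^3y^3 + 3x^3y + xy^2 = C.


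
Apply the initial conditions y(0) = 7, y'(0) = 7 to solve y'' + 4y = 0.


Characteristic roots of r² + 4 = 0 are ±2i, so y = C₁cos(2x) + C₂sin(2x).
Apply y(0) = 7: C₁ = 7. Differentiate and apply y'(0) = 7: 2·C₂ = 7, so C₂ = 7/2.
Particular solution: y = 7cos(2x) + (7/2)sin(2x).


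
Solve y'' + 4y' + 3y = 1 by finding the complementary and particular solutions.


Characteristic roots of r² + 4r + 3 = 0 are -3, -1.
y_h = C₁e^(-3x) + C₂e^(-x).
Constant forcing; try y_p = A. Then 3A = 1 ⇒ A = 1/3.
General solution: y = C₁e^(-3x) + C₂e^(-x) + 1/3.


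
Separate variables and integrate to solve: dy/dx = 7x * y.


Separate variables: dy/y = 7x dx.
Integrate: ln|y| = (7/2)x^2 + C₀.
Exponentiate: y = Ce^((7/2)x^2).


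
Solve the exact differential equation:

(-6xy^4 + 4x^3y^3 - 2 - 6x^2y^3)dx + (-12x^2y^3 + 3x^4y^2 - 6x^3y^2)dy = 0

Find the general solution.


Check exactness: ∂M/∂y = -24xy^3 + 12x^3y^2 - 18x^2y^2 and ∂N/∂x = -24xy^3 + 12x^3y^2 - 18x^2y^2; equal, so the equation is exact.
Integrate M with respect to x (treating y as constant): ∫M dx = -3x^2y^4 + x^4y^3 - 2x - 2x^3y^3 + h(y).
Differentiate w.r.t. y and set equal to N: all terms match, so h'(y) = 0 and h is a constant absorbed into C.
General solution: -3x^2y^4 + x^4y^3 - 2x - 2x^3y^3 = C.


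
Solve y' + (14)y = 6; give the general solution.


P(x) = 14, Q(x) = 6; integrating factor μ = e^(14x).
(μ y)' = 6e^(14x) ⇒ μ y = (3/7)e^(14x) + C.
Divide by μ: y = 3/7 + Ce^(-14x).


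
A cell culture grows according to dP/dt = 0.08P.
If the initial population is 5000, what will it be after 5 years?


The ODE dP/dt = 0.08P has solution P(t) = P(0)e^(0.08t).
Substitute P(0) = 5000 and t = 5: P(5) = 5000 e^(0.40) ≈ 7459.


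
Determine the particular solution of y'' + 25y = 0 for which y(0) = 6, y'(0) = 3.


Characteristic roots of r² + 25 = 0 are ±5i, so y = C₁cos(5x) + C₂sin(5x).
Apply y(0) = 6: C₁ = 6. Differentiate and apply y'(0) = 3: 5·C₂ = 3, so C₂ = 3/5.
Particular solution: y = 6cos(5x) + (3/5)sin(5x).


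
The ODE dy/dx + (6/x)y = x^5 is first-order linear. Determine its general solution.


P(x) = 6/x ⇒ μ = x^6.
(x^6 y)' = x^11 ⇒ x^6 y = x^12/(12) + C.
Solve for y: y = (1/12)x^6 + C/x^6.


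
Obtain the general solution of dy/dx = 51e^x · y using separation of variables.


Separate variables: dy/y = 51e^x dx.
Integrate: ln|y| = 51e^x + C₀.
Exponentiate: y = Ce^(51e^x).


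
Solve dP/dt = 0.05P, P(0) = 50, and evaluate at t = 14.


The ODE dP/dt = 0.05P has solution P(t) = P(0)e^(0.05t).
Substitute P(0) = 50 and t = 14: P(14) = 50 e^(0.70) ≈ 101.


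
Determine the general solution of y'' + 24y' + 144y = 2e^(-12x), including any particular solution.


Characteristic polynomial (r + 12)² = 0; repeated root r = -12.
y_h = (C₁ + C₂x)e^(-12x). Forcing matches the repeated root (resonance), so try y_p = Ax² e^(-12x).
Substitute and solve for A: 2A = 2, so A = 1.
General solution: y = (C₁ + C₂x + x²)e^(-12x).
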